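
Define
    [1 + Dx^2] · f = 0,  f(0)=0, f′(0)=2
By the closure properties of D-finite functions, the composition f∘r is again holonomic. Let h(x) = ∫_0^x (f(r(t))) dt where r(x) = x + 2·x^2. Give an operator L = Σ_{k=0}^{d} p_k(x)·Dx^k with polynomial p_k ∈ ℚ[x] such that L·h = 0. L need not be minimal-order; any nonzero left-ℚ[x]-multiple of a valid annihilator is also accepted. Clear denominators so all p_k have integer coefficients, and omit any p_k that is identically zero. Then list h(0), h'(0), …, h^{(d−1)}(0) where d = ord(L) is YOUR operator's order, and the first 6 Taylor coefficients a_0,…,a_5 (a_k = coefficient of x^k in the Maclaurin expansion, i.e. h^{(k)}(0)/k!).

f: a_k = 0, 2, 0, -1/3, 0, 1/60, …
Substitute x→r, Dx→(1/r')Dx; clear ⇒ L₀.
Integrate: L := L₀·Dx.
L = (1 + 12·x + 48·x^2 + 64·x^3)·Dx - 4·Dx^2 + (1 + 4·x)·Dx^3  (order 3).
h: a_k = 0, 0, 1, 4/3, -1/12, -2/5, …
ICs: h(0) = 0, h′(0) = 0, h′′(0) = 2.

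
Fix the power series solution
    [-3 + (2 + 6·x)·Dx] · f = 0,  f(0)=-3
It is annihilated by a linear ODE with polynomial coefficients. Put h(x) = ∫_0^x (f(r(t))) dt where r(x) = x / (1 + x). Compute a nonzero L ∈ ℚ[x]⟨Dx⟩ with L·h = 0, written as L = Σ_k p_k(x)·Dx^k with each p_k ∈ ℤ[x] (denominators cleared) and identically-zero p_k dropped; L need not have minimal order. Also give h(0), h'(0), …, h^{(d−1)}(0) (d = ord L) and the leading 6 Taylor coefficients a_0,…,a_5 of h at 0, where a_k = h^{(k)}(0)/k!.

L = -3·Dx + (2 + 10·x + 8·x^2)·Dx^2  (order 2).
h: a_k = 0, -3, -9/4, 21/8, -261/64, 5031/640, …
ICs: h(0) = 0, h′(0) = -3.

f: a_k = -3, -9/2, 27/8, -81/16, 1215/128, -5103/256, …
h₀=f(r): pull back L_f along r ⇒ L₀.
h=∫₀ˣh₀: take L = L₀·Dx.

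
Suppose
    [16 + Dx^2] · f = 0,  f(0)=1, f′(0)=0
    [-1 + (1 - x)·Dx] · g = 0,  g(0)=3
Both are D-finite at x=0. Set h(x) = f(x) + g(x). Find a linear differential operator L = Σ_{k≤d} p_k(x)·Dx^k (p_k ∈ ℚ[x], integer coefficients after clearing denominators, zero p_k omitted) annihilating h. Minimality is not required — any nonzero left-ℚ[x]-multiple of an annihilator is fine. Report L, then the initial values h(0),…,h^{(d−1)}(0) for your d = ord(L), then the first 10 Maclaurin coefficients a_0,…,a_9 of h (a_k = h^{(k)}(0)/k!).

f: a_k = 1, 0, -8, 0, 32/3, 0, -256/45, 0, 512/315, 0, …
g: a_k = 3, 3, 3, 3, 3, 3, 3, 3, 3, 3, …
L₀ := lclm(L_f,L_g); ord L₀ ≤ 2+1.
L = (-176 + 256·x - 128·x^2) + (144 - 400·x + 384·x^2 - 128·x^3)·Dx + (-11 + 16·x - 8·x^2)·Dx^2 + (9 - 25·x + 24·x^2 - 8·x^3)·Dx^3  (order 3).
h: a_k = 4, 3, -5, 3, 41/3, 3, -121/45, 3, 1457/315, 3, …
ICs: h(0) = 4, h′(0) = 3, h′′(0) = -10.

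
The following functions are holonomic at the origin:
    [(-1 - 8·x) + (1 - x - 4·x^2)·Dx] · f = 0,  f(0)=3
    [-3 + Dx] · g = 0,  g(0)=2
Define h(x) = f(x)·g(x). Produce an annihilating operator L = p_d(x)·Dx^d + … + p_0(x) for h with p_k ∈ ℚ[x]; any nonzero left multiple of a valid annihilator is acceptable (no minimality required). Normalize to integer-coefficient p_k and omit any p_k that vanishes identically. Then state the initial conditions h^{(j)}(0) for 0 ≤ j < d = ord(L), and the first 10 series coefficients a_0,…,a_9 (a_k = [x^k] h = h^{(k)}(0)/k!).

L = (4 + 5·x - 12·x^2) + (-1 + x + 4·x^2)·Dx  (order 1).
h: a_k = 6, 24, 75, 198, 2073/4, 6612/5, 136059/40, 243423/28, 49953243/2240, 31962333/560, …
ICs: h(0) = 6.

f: a_k = 3, 3, 15, 27, 87, 195, 543, 1323, 3495, 8787, …
g: a_k = 2, 6, 9, 9, 27/4, 81/20, 81/40, 243/280, 729/2240, 243/2240, …
Sym-product of L_f,L_g gives L₀ (≤ ord 1).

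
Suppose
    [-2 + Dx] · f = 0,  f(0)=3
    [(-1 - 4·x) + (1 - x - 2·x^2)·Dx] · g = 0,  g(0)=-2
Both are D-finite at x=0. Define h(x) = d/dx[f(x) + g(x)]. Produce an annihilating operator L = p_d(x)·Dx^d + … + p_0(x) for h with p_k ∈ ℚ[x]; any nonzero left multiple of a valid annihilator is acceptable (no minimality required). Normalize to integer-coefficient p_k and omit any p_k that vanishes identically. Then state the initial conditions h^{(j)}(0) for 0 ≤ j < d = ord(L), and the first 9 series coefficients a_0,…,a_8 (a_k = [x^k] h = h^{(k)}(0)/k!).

L = (18 + 132·x + 144·x^2 + 288·x^3 + 96·x^4) + (-13 - 68·x - 94·x^2 - 112·x^3 + 40·x^4 + 32·x^5)·Dx + (2 + x + 11·x^2 - 16·x^3 - 44·x^4 - 16·x^5)·Dx^2  (order 2).
h: a_k = 4, 0, -18, -80, -206, -2572/5, -17842/15, -287264/105, -644486/105, …
ICs: h(0) = 4, h′(0) = 0.

f: a_k = 3, 6, 6, 4, 2, 4/5, 4/15, 8/105, 2/105, …
g: a_k = -2, -2, -6, -10, -22, -42, -86, -170, -342, …
h₀=f+g: left-lcm gives L₀, ord ≤ 2.
Derive L from L₀ (diff closure).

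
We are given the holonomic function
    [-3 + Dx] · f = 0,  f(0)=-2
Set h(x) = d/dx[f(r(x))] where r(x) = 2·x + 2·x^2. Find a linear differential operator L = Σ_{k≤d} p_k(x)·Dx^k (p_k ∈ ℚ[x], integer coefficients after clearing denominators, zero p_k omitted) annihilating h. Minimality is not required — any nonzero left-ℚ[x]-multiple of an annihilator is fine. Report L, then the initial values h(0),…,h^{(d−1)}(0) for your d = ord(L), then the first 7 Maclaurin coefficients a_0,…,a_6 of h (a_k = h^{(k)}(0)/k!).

L = (8 + 24·x + 24·x^2) + (-1 - 2·x)·Dx  (order 1).
h: a_k = -12, -96, -432, -1440, -3888, -44928/5, -91584/5, …
ICs: h(0) = -12.

f: a_k = -2, -6, -9, -9, -27/4, -81/20, -81/40, …
h₀=f(r): pull back L_f along r ⇒ L₀.
Derive L from L₀ (diff closure).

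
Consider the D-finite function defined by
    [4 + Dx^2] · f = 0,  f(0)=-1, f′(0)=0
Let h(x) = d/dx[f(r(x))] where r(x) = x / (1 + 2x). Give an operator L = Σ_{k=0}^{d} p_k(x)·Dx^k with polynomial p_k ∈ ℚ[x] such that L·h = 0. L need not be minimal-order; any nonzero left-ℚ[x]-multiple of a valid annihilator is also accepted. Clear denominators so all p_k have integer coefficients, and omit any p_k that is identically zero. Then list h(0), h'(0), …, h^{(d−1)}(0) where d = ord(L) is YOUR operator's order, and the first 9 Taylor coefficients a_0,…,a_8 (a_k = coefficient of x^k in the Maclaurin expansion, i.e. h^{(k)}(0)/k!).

L = (28 + 96·x + 96·x^2) + (12 + 72·x + 144·x^2 + 96·x^3)·Dx + (1 + 8·x + 24·x^2 + 32·x^3 + 16·x^4)·Dx^2  (order 2).
h: a_k = 0, 4, -24, 280/3, -880/3, 12008/15, -9744/5, 267184/63, -281312/35, …
ICs: h(0) = 0, h′(0) = 4.

f: a_k = -1, 0, 2, 0, -2/3, 0, 4/45, 0, -2/315, …
f∘r: x↦r, Dx↦Dx/r' in L_f ⇒ L₀.
Derive L from L₀ (diff closure).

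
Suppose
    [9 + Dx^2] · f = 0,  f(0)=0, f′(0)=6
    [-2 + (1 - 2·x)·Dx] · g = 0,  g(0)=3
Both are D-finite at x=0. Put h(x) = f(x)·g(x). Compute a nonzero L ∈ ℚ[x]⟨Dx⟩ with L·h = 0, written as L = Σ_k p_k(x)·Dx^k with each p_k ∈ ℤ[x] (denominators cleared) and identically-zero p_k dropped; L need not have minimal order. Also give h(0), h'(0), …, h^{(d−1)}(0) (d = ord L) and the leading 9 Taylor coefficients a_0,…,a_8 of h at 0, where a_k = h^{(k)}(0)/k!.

f: a_k = 0, 6, 0, -9, 0, 81/20, 0, -243/280, 0, …
g: a_k = 3, 6, 12, 24, 48, 96, 192, 384, 768, …
L₀ := L_f ⊗_s L_g (sym. prod.), ord ≤ 2.
L = (-9 + 18·x) + 4·Dx + (-1 + 2·x)·Dx^2  (order 2).
h: a_k = 0, 18, 36, 45, 90, 3843/20, 3843/10, 214479/280, 214479/140, …
ICs: h(0) = 0, h′(0) = 18.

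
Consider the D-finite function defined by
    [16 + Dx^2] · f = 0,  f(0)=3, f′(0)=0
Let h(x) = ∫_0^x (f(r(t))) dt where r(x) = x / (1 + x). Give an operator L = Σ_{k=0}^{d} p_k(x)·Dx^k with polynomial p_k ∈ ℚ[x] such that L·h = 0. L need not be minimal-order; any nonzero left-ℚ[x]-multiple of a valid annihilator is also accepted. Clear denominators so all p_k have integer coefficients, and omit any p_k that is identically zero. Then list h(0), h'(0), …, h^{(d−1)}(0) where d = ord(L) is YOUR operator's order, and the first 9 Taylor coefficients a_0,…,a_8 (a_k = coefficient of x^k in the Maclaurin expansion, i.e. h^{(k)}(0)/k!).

L = 16·Dx + (2 + 6·x + 6·x^2 + 2·x^3)·Dx^2 + (1 + 4·x + 6·x^2 + 4·x^3 + x^4)·Dx^3  (order 3).
h: a_k = 0, 3, 0, -8, 12, -8, -16/3, 392/15, -246/5, …
ICs: h(0) = 0, h′(0) = 3, h′′(0) = 0.

f: a_k = 3, 0, -24, 0, 32, 0, -256/15, 0, 512/105, …
Substitute x→r, Dx→(1/r')Dx; clear ⇒ L₀.
h=∫₀ˣh₀: take L = L₀·Dx.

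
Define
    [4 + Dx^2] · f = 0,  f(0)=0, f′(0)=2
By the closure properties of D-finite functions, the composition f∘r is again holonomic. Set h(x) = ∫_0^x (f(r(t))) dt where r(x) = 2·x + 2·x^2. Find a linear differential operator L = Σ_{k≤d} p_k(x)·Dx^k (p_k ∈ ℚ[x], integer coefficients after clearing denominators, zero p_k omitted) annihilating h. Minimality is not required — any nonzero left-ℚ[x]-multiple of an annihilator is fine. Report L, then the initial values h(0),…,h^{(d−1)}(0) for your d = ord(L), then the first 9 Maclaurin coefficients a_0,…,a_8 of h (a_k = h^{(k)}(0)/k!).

f: a_k = 0, 2, 0, -4/3, 0, 4/15, 0, -8/315, 0, …
h₀=f(r): pull back L_f along r ⇒ L₀.
h=∫h₀ ⇒ L = L₀·Dx.
L = (16 + 96·x + 192·x^2 + 128·x^3)·Dx - 2·Dx^2 + (1 + 2·x)·Dx^3  (order 3).
h: a_k = 0, 0, 2, 4/3, -8/3, -32/5, -176/45, 32/7, 3232/315, …
ICs: h(0) = 0, h′(0) = 0, h′′(0) = 4.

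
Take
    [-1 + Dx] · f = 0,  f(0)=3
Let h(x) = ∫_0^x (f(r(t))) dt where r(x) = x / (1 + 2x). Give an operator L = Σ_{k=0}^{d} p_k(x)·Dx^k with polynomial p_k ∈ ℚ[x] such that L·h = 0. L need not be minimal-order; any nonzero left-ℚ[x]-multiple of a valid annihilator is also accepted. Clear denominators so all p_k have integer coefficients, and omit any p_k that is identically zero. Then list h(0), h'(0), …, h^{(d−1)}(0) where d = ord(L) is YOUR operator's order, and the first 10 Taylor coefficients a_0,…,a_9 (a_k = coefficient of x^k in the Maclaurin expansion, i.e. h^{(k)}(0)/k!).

L = -Dx + (1 + 4·x + 4·x^2)·Dx^2  (order 2).
h: a_k = 0, 3, 3/2, -3/2, 13/8, -71/40, 147/80, -2699/1680, 9157/13440, 68731/40320, …
ICs: h(0) = 0, h′(0) = 3.

f: a_k = 3, 3, 3/2, 1/2, 1/8, 1/40, 1/240, 1/1680, 1/13440, 1/120960, …
Substitute x→r, Dx→(1/r')Dx; clear ⇒ L₀.
∫: right-multiply L₀ by Dx.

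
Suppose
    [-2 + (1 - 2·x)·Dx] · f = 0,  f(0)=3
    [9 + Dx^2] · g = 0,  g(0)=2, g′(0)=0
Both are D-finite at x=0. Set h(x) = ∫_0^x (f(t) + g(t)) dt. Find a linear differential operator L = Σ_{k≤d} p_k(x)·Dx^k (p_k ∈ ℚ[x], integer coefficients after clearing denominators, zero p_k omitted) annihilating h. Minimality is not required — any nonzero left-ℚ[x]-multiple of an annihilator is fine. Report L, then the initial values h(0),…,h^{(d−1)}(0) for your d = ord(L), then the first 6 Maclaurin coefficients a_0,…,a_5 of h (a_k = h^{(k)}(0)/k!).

f: a_k = 3, 6, 12, 24, 48, 96, …
g: a_k = 2, 0, -9, 0, 27/4, 0, …
Sum ⇒ L₀ = lclm(L_f,L_g) in ℚ(x)⟨Dx⟩.
∫: right-multiply L₀ by Dx.
L = (594 - 648·x + 648·x^2)·Dx + (-153 + 630·x - 972·x^2 + 648·x^3)·Dx^2 + (66 - 72·x + 72·x^2)·Dx^3 + (-17 + 70·x - 108·x^2 + 72·x^3)·Dx^4  (order 4).
h: a_k = 0, 5, 3, 1, 6, 219/20, …
ICs: h(0) = 0, h′(0) = 5, h′′(0) = 6, h′′′(0) = 6.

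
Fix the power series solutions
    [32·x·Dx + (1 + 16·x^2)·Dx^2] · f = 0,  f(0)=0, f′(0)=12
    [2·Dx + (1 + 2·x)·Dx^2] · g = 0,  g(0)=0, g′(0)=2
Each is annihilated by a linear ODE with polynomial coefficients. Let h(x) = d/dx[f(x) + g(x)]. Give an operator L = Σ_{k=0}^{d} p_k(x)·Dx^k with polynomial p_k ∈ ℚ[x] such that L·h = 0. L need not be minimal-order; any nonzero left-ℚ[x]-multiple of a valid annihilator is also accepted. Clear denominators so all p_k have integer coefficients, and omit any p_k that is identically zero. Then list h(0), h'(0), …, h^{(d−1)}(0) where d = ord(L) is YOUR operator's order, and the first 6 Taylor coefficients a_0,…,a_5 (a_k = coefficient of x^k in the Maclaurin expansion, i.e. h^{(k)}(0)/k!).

f: a_k = 0, 12, 0, -64, 0, 3072/5, …
g: a_k = 0, 2, -2, 8/3, -4, 32/5, …
h₀=f+g: left-lcm gives L₀, ord ≤ 4.
Differentiate: ansatz ord ≤ ord L₀ ⇒ L.
L = (-32 - 192·x + 1536·x^2 + 1024·x^3) + (-20 - 64·x + 576·x^2 + 3072·x^3 + 2048·x^4)·Dx + (-1 + 14·x + 32·x^2 + 256·x^3 + 768·x^4 + 512·x^5)·Dx^2  (order 2).
h: a_k = 14, -4, -184, -16, 3104, -64, …
ICs: h(0) = 14, h′(0) = -4.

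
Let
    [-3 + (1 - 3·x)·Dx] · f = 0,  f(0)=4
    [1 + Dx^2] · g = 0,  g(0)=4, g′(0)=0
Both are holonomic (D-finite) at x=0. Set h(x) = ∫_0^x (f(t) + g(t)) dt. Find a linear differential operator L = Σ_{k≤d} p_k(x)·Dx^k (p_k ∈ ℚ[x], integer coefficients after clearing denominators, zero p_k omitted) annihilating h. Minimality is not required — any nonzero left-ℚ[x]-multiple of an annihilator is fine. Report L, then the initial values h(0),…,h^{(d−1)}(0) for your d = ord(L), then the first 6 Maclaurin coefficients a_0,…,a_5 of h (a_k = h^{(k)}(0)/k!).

f: a_k = 4, 12, 36, 108, 324, 972, …
g: a_k = 4, 0, -2, 0, 1/6, 0, …
Weyl lclm of L_f,L_g ⇒ L₀ (ord ≤ 3).
h=∫₀ˣh₀: take L = L₀·Dx.
L = (165 - 18·x + 27·x^2)·Dx + (-19 + 63·x - 27·x^2 + 27·x^3)·Dx^2 + (165 - 18·x + 27·x^2)·Dx^3 + (-19 + 63·x - 27·x^2 + 27·x^3)·Dx^4  (order 4).
h: a_k = 0, 8, 6, 34/3, 27, 389/6, …
ICs: h(0) = 0, h′(0) = 8, h′′(0) = 12, h′′′(0) = 68.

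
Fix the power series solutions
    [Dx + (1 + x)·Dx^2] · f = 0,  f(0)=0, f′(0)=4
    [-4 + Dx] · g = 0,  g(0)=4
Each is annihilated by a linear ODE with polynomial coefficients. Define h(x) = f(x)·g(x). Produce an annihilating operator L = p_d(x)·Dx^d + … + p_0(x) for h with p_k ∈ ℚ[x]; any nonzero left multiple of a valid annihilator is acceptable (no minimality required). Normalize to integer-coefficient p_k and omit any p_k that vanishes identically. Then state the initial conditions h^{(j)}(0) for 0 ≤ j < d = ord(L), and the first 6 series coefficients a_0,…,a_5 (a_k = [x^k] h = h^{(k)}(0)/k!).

L = (12 + 16·x) + (-7 - 8·x)·Dx + (1 + x)·Dx^2  (order 2).
h: a_k = 0, 16, 56, 304/3, 124, 576/5, …
ICs: h(0) = 0, h′(0) = 16.

f: a_k = 0, 4, -2, 4/3, -1, 4/5, …
g: a_k = 4, 16, 32, 128/3, 128/3, 512/15, …
Sym-product of L_f,L_g gives L₀ (≤ ord 2).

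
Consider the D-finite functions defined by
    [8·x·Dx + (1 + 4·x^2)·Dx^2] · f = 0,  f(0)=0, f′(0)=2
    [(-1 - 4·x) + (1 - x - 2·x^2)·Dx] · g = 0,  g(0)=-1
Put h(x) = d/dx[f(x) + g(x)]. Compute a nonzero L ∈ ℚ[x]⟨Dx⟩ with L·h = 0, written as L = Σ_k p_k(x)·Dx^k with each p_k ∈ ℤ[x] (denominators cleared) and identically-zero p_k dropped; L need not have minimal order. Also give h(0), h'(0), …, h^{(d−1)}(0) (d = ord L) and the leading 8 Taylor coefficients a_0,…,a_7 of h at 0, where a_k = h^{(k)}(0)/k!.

f: a_k = 0, 2, 0, -8/3, 0, 32/5, 0, -128/7, …
g: a_k = -1, -1, -3, -5, -11, -21, -43, -85, …
Weyl lclm of L_f,L_g ⇒ L₀ (ord ≤ 3).
h=h₀': d/dx-closure on L₀ ⇒ L.
L = (24 - 96·x - 864·x^2 - 1536·x^3 - 3264·x^4 - 768·x^6) + (-19 - 80·x - 100·x^2 - 544·x^3 - 1424·x^4 - 2368·x^5 - 192·x^6 - 768·x^7)·Dx + (3 + 7·x + 32·x^2 - 28·x^3 + 24·x^4 - 240·x^5 - 256·x^6 - 64·x^7 - 128·x^8)·Dx^2  (order 2).
h: a_k = 1, -6, -23, -44, -73, -258, -723, -1368, …
ICs: h(0) = 1, h′(0) = -6.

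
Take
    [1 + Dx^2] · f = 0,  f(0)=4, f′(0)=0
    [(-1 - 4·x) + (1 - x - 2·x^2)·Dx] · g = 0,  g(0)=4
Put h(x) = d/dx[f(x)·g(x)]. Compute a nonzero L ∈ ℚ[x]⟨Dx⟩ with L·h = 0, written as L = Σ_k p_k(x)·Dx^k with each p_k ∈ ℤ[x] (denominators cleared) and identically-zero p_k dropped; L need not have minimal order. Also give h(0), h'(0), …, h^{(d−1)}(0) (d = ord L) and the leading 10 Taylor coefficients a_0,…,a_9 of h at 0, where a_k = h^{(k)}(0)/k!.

f: a_k = 4, 0, -2, 0, 1/6, 0, -1/180, 0, 1/10080, 0, …
g: a_k = 4, 4, 12, 20, 44, 84, 172, 340, 684, 1364, …
Product ⇒ symmetric product L₀, ord ≤ 2.
Derive L from L₀ (diff closure).
L = (31 - 2·x - 3·x^2 + 4·x^3 + 4·x^4) + (10 + 42·x + 12·x^2 + 16·x^3)·Dx + (-3 + 2·x + 5·x^2 + 4·x^3 + 4·x^4)·Dx^2  (order 2).
h: a_k = 16, 80, 216, 1832/3, 4450/3, 54178/15, 376523/45, 6046153/315, 12070521/280, 2174654429/22680, …
ICs: h(0) = 16, h′(0) = 80.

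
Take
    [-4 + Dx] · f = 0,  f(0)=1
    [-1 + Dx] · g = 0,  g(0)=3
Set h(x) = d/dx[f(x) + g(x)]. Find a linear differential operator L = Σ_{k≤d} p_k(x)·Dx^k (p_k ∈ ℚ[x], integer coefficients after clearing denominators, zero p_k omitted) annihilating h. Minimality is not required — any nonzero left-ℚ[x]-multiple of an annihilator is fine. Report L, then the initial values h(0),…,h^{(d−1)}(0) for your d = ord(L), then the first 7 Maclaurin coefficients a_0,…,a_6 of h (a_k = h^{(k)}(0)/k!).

L = 4 - 5·Dx + Dx^2  (order 2).
h: a_k = 7, 19, 67/2, 259/6, 1027/24, 4099/120, 16387/720, …
ICs: h(0) = 7, h′(0) = 19.

f: a_k = 1, 4, 8, 32/3, 32/3, 128/15, 256/45, …
g: a_k = 3, 3, 3/2, 1/2, 1/8, 1/40, 1/240, …
L₀ := lclm(L_f,L_g); ord L₀ ≤ 1+1.
h=h₀': d/dx-closure on L₀ ⇒ L.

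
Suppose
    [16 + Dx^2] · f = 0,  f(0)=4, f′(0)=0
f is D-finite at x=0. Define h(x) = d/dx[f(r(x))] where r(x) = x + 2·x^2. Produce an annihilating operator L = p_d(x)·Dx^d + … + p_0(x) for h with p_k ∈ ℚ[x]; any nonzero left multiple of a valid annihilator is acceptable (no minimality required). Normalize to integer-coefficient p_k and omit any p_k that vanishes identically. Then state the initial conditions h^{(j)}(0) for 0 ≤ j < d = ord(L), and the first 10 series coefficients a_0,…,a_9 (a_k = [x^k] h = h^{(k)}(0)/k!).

f: a_k = 4, 0, -32, 0, 128/3, 0, -1024/45, 0, 2048/315, 0, …
Change of var in L_f (x↦r) gives L₀.
Differentiate: ansatz ord ≤ ord L₀ ⇒ L.
L = (64 + 256·x + 1536·x^2 + 4096·x^3 + 4096·x^4) + (-12 - 48·x)·Dx + (1 + 8·x + 16·x^2)·Dx^2  (order 2).
h: a_k = 0, -64, -384, -1024/3, 5120/3, 90112/15, 114688/15, -1703936/315, -1114112/35, -134217728/2835, …
ICs: h(0) = 0, h′(0) = -64.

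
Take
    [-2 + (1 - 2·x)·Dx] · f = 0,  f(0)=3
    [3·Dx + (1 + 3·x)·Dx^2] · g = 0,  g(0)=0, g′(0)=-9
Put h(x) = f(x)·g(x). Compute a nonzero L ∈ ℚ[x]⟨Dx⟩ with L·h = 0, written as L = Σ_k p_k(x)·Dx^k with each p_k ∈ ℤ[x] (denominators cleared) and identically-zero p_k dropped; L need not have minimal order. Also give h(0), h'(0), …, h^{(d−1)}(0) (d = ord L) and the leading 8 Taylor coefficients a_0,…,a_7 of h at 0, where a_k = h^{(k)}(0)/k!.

f: a_k = 3, 6, 12, 24, 48, 96, 192, 384, …
g: a_k = 0, -9, 27/2, -27, 243/4, -729/5, 729/2, -6561/7, …
f·g: L₀ = L_f ⊗_s L_g, ord ≤ 1·2.
L = 6 + (1 + 18·x)·Dx + (-1 - x + 6·x^2)·Dx^2  (order 2).
h: a_k = 0, -27, -27/2, -108, -135/4, -5049/10, 837/10, -92556/35, …
ICs: h(0) = 0, h′(0) = -27.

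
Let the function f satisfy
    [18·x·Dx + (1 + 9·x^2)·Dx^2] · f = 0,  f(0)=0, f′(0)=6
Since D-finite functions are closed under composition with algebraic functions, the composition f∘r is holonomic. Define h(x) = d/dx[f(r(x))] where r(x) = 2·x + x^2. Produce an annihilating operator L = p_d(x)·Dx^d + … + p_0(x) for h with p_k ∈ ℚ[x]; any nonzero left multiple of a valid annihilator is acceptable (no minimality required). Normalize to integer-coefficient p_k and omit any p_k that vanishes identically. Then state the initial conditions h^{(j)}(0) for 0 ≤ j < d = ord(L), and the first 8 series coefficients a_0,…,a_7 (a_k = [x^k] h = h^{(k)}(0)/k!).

L = (-1 + 72·x + 144·x^2 + 108·x^3 + 27·x^4) + (1 + x + 36·x^2 + 72·x^3 + 45·x^4 + 9·x^5)·Dx  (order 1).
h: a_k = 12, 12, -432, -864, 15012, 46548, -505440, -2208384, …
ICs: h(0) = 12.

f: a_k = 0, 6, 0, -18, 0, 486/5, 0, -4374/7, …
Change of var in L_f (x↦r) gives L₀.
h₀' ⇒ L via d/dx closure of L₀.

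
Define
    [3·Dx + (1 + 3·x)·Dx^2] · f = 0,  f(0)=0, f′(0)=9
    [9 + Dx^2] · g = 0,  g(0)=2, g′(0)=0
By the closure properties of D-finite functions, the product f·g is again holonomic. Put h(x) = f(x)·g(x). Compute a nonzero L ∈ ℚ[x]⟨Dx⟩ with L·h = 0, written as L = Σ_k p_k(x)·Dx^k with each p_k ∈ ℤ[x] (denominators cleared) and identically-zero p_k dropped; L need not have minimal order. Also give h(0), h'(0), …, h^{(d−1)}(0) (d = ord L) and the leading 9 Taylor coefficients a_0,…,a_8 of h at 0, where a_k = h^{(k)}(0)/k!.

L = (-81 + 486·x + 4617·x^2 + 11664·x^3 + 8748·x^4) + (36 + 540·x + 1944·x^2 + 1944·x^3)·Dx + (180·x + 1134·x^2 + 2592·x^3 + 1944·x^4)·Dx^2 + (4 + 60·x + 216·x^2 + 216·x^3)·Dx^3 + (1 + 14·x + 69·x^2 + 144·x^3 + 108·x^4)·Dx^4  (order 4).
h: a_k = 0, 18, -27, -27, 0, 2187/20, -2187/8, 203391/280, -80919/40, …
ICs: h(0) = 0, h′(0) = 18, h′′(0) = -54, h′′′(0) = -162.

f: a_k = 0, 9, -27/2, 27, -243/4, 729/5, -729/2, 6561/7, -19683/8, …
g: a_k = 2, 0, -9, 0, 27/4, 0, -81/40, 0, 729/2240, …
Product ⇒ symmetric product L₀, ord ≤ 4.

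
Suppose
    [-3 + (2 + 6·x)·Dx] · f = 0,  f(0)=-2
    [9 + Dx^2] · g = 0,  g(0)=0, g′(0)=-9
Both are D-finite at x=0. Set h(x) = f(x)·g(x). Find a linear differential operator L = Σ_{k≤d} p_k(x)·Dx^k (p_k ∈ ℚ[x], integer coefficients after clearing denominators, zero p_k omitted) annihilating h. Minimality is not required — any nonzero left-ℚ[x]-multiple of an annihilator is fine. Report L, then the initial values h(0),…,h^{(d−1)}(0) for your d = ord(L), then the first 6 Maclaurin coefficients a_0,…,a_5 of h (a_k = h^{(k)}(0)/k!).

f: a_k = -2, -3, 9/4, -27/8, 405/64, -1701/128, …
g: a_k = 0, -9, 0, 27/2, 0, -243/40, …
f·g: L₀ = L_f ⊗_s L_g, ord ≤ 1·2.
L = (63 + 216·x + 324·x^2) + (-12 - 36·x)·Dx + (4 + 24·x + 36·x^2)·Dx^2  (order 2).
h: a_k = 0, 18, 27, -189/4, -81/8, -4617/320, …
ICs: h(0) = 0, h′(0) = 18.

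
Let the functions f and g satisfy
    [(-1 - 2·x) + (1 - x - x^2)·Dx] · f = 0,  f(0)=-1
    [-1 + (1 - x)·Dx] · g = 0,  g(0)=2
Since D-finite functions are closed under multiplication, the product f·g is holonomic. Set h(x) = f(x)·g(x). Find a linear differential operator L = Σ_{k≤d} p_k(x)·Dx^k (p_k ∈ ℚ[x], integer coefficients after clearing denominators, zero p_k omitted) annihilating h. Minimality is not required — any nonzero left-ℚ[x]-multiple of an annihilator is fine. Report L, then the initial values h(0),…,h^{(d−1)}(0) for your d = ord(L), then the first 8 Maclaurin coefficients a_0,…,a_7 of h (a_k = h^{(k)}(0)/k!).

L = (-2 + 3·x^2) + (1 - 2·x + x^3)·Dx  (order 1).
h: a_k = -2, -4, -8, -14, -24, -40, -66, -108, …
ICs: h(0) = -2.

f: a_k = -1, -1, -2, -3, -5, -8, -13, -21, …
g: a_k = 2, 2, 2, 2, 2, 2, 2, 2, …
Product ⇒ symmetric product L₀, ord ≤ 1.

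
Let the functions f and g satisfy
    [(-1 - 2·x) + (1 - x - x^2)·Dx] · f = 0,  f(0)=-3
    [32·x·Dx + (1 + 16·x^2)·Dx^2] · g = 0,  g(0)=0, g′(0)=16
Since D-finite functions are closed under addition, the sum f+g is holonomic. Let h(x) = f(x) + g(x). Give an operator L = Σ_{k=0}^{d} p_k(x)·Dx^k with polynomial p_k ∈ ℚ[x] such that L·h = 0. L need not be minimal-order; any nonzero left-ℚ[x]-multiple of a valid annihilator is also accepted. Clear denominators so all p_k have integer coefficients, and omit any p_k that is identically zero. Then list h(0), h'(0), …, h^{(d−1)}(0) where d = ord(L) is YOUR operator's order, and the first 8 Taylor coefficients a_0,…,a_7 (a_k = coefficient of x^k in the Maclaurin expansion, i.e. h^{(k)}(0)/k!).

L = (-64 + 256·x + 3904·x^2 + 6912·x^3 + 9696·x^4 + 1536·x^6)·Dx + (25 + 24·x - 542·x^2 + 780·x^3 + 6800·x^4 + 6560·x^5 + 768·x^6 + 1536·x^7)·Dx^2 + (-2 - 17·x - 62·x^2 - 202·x^3 - 445·x^4 + 1136·x^5 + 576·x^6 + 256·x^7 + 256·x^8)·Dx^3  (order 3).
h: a_k = -3, 13, -6, -283/3, -15, 3976/5, -39, -65977/7, …
ICs: h(0) = -3, h′(0) = 13, h′′(0) = -12.

f: a_k = -3, -3, -6, -9, -15, -24, -39, -63, …
g: a_k = 0, 16, 0, -256/3, 0, 4096/5, 0, -65536/7, …
Sum ⇒ L₀ = lclm(L_f,L_g) in ℚ(x)⟨Dx⟩.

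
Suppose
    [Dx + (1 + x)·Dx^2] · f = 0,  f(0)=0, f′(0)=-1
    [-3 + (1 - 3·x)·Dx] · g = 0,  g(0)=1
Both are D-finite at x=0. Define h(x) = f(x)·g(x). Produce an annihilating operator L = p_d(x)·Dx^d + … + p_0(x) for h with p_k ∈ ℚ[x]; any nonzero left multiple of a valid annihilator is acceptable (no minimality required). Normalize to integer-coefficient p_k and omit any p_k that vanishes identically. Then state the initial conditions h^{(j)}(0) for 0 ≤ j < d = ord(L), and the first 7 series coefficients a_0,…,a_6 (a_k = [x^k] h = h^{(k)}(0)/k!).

f: a_k = 0, -1, 1/2, -1/3, 1/4, -1/5, 1/6, …
g: a_k = 1, 3, 9, 27, 81, 243, 729, …
L₀ := L_f ⊗_s L_g (sym. prod.), ord ≤ 2.
L = 3 + (5 + 9·x)·Dx + (-1 + 2·x + 3·x^2)·Dx^2  (order 2).
h: a_k = 0, -1, -5/2, -47/6, -93/4, -1399/20, -12581/60, …
ICs: h(0) = 0, h′(0) = -1.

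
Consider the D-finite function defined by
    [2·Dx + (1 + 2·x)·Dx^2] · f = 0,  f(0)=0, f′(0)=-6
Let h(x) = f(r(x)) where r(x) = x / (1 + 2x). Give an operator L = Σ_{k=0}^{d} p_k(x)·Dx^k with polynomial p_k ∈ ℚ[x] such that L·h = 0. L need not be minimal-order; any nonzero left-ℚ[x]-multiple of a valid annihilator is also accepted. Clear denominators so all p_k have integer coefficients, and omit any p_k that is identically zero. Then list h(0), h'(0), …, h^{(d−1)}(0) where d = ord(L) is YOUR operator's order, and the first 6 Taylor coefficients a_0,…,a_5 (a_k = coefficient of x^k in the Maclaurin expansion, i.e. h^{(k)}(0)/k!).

L = (6 + 16·x)·Dx + (1 + 6·x + 8·x^2)·Dx^2  (order 2).
h: a_k = 0, -6, 18, -56, 180, -2976/5, …
ICs: h(0) = 0, h′(0) = -6.

f: a_k = 0, -6, 6, -8, 12, -96/5, …
Change of var in L_f (x↦r) gives L₀.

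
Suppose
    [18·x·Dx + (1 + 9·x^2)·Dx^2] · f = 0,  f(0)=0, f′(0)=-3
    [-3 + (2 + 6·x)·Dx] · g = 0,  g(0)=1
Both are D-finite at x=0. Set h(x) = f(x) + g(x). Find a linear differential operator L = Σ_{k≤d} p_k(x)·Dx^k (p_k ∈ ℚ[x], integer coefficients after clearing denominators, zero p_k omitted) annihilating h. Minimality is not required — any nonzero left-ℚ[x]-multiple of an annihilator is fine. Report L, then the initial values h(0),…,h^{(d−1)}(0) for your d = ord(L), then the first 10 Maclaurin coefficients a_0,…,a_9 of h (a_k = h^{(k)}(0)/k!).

L = (-36 - 270·x + 972·x^2 + 1458·x^3)·Dx + (-33 - 144·x + 270·x^2 + 3888·x^3 + 5103·x^4)·Dx^2 + (-2 + 18·x + 108·x^2 + 324·x^3 + 1134·x^4 + 1458·x^5)·Dx^3  (order 3).
h: a_k = 1, -3/2, -9/8, 171/16, -405/128, -53703/1280, -15309/1024, 4984173/14336, -2814669/32768, -129253887/65536, …
ICs: h(0) = 1, h′(0) = -3/2, h′′(0) = -9/4.

f: a_k = 0, -3, 0, 9, 0, -243/5, 0, 2187/7, 0, -2187, …
g: a_k = 1, 3/2, -9/8, 27/16, -405/128, 1701/256, -15309/1024, 72171/2048, -2814669/32768, 14073345/65536, …
L₀ := lclm(L_f,L_g); ord L₀ ≤ 2+1.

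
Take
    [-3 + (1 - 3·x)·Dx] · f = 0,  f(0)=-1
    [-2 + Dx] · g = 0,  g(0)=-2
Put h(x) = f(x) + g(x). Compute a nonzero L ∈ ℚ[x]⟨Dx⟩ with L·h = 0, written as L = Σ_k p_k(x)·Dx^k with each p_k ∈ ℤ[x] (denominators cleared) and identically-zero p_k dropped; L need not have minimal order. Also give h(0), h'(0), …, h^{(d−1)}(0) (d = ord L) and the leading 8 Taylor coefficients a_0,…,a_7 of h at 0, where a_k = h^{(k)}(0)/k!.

f: a_k = -1, -3, -9, -27, -81, -243, -729, -2187, …
g: a_k = -2, -4, -4, -8/3, -4/3, -8/15, -8/45, -16/315, …
f+g: L₀ = lclm(L_f,L_g), ord ≤ 1+1.
L = (-24 - 36·x) + (14 + 24·x - 36·x^2)·Dx + (-1 - 3·x + 18·x^2)·Dx^2  (order 2).
h: a_k = -3, -7, -13, -89/3, -247/3, -3653/15, -32813/45, -688921/315, …
ICs: h(0) = -3, h′(0) = -7.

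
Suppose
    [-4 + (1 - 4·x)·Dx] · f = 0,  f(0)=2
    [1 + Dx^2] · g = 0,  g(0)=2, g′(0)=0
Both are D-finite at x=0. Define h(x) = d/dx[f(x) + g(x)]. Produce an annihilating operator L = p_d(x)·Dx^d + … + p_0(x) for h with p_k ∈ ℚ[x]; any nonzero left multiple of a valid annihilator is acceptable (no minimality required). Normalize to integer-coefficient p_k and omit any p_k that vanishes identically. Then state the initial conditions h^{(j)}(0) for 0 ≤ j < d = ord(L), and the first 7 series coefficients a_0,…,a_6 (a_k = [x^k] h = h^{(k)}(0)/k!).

L = (1544 - 64·x + 128·x^2) + (-97 + 396·x - 48·x^2 + 64·x^3)·Dx + (1544 - 64·x + 128·x^2)·Dx^2 + (-97 + 396·x - 48·x^2 + 64·x^3)·Dx^3  (order 3).
h: a_k = 8, 62, 384, 6145/3, 10240, 2949119/60, 229376, …
ICs: h(0) = 8, h′(0) = 62, h′′(0) = 768.

f: a_k = 2, 8, 32, 128, 512, 2048, 8192, …
g: a_k = 2, 0, -1, 0, 1/12, 0, -1/360, …
Weyl lclm of L_f,L_g ⇒ L₀ (ord ≤ 3).
h=h₀': d/dx-closure on L₀ ⇒ L.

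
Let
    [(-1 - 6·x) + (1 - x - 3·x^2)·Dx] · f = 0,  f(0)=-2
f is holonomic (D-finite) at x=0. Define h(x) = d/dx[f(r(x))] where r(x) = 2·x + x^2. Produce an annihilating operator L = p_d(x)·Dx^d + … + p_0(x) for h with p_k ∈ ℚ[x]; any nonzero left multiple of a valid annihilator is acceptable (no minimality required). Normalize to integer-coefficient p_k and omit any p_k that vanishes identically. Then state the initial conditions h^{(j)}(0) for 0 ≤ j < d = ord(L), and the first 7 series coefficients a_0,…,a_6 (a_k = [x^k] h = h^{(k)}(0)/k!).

f: a_k = -2, -2, -8, -14, -38, -80, -194, …
L₀ from L_f via x↦r, Dx↦r'^{-1}Dx.
Differentiate: ansatz ord ≤ ord L₀ ⇒ L.
L = (17 + 114·x + 597·x^2 + 1260·x^3 + 1215·x^4 + 540·x^5 + 90·x^6) + (-1 - 11·x + 21·x^2 + 211·x^3 + 405·x^4 + 333·x^5 + 126·x^6 + 18·x^7)·Dx  (order 1).
h: a_k = -4, -68, -432, -3136, -19300, -118452, -696528, …
ICs: h(0) = -4.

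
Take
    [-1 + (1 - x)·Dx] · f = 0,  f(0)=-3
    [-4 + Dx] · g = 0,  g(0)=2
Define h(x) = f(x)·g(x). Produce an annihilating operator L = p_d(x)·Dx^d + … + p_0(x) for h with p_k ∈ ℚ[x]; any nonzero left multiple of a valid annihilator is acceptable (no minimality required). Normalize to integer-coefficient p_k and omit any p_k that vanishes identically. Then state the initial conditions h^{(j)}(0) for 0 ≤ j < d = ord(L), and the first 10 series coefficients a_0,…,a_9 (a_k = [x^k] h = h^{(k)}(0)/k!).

f: a_k = -3, -3, -3, -3, -3, -3, -3, -3, -3, -3, …
g: a_k = 2, 8, 16, 64/3, 64/3, 256/15, 512/45, 2048/315, 1024/315, 4096/2835, …
h₀=f·g: eliminate ⇒ L₀, order ≤ 1·1.
L = (5 - 4·x) + (-1 + x)·Dx  (order 1).
h: a_k = -6, -30, -78, -142, -206, -1286/5, -874/3, -32638/105, -33662/105, -307054/945, …
ICs: h(0) = -6.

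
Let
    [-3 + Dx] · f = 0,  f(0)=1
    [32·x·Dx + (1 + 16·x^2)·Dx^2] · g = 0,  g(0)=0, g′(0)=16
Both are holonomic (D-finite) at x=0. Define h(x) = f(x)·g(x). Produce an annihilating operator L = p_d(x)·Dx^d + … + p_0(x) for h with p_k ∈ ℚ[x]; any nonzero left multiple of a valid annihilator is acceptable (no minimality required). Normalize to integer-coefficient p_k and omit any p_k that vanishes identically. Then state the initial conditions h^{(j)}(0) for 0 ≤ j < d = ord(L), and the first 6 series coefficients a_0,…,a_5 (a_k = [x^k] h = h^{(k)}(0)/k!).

L = (9 - 96·x + 144·x^2) + (-6 + 32·x - 96·x^2)·Dx + (1 + 16·x^2)·Dx^2  (order 2).
h: a_k = 0, 16, 48, -40/3, -184, 2446/5, …
ICs: h(0) = 0, h′(0) = 16.

f: a_k = 1, 3, 9/2, 9/2, 27/8, 81/40, …
g: a_k = 0, 16, 0, -256/3, 0, 4096/5, …
Sym-product of L_f,L_g gives L₀ (≤ ord 2).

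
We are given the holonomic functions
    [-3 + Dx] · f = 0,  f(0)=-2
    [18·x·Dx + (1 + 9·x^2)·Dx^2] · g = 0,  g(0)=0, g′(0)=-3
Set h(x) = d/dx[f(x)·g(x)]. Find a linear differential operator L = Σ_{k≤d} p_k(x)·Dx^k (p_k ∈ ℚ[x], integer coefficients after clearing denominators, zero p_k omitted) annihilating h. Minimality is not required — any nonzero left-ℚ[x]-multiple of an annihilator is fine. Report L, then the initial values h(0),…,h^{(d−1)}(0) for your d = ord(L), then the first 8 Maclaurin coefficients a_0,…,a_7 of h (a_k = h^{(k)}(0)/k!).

L = (9 + 135·x - 243·x^2 + 243·x^3) + (-54·x + 108·x^2 - 162·x^3)·Dx + (-1 + 3·x - 9·x^2 + 27·x^3)·Dx^2  (order 2).
h: a_k = 6, 36, 27, -108, 729/4, 2673/2, -67797/40, -82377/7, …
ICs: h(0) = 6, h′(0) = 36.

f: a_k = -2, -6, -9, -9, -27/4, -81/20, -81/40, -243/280, …
g: a_k = 0, -3, 0, 9, 0, -243/5, 0, 2187/7, …
Product ⇒ symmetric product L₀, ord ≤ 2.
Differentiate: ansatz ord ≤ ord L₀ ⇒ L.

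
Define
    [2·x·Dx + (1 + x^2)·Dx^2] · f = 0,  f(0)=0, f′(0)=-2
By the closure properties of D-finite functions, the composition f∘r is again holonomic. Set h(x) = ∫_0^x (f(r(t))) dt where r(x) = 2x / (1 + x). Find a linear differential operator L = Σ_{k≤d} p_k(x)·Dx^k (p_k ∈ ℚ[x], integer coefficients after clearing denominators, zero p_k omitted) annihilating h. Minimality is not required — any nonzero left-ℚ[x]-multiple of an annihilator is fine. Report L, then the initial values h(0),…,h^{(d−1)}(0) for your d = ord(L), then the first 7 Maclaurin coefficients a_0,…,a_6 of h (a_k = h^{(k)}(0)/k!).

L = (2 + 10·x)·Dx^2 + (1 + 2·x + 5·x^2)·Dx^3  (order 3).
h: a_k = 0, 0, -2, 4/3, 1/3, -12/5, 38/15, …
ICs: h(0) = 0, h′(0) = 0, h′′(0) = -4.

f: a_k = 0, -2, 0, 2/3, 0, -2/5, 0, …
L₀ from L_f via x↦r, Dx↦r'^{-1}Dx.
Integrate: L := L₀·Dx.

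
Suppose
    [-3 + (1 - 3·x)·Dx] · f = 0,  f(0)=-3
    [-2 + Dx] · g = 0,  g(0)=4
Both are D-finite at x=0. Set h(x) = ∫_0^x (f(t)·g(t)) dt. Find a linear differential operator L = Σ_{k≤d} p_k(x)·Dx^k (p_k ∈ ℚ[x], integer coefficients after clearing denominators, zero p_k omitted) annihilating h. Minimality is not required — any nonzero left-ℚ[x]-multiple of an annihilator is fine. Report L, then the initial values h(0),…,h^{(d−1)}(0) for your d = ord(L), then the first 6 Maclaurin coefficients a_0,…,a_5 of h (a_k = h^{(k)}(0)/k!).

L = (5 - 6·x)·Dx + (-1 + 3·x)·Dx^2  (order 2).
h: a_k = 0, -12, -30, -68, -157, -1892/5, …
ICs: h(0) = 0, h′(0) = -12.

f: a_k = -3, -9, -27, -81, -243, -729, …
g: a_k = 4, 8, 8, 16/3, 8/3, 16/15, …
Product ⇒ symmetric product L₀, ord ≤ 1.
Integrate: L := L₀·Dx.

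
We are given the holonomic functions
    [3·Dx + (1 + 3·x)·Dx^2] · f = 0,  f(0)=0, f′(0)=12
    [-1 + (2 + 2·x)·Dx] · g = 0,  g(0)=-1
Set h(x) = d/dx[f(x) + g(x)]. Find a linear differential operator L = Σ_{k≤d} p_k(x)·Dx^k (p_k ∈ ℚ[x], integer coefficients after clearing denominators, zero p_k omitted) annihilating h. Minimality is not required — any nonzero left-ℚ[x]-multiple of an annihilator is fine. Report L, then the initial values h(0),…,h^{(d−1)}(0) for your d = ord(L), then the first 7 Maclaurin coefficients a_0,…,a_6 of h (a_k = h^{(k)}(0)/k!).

L = (27 + 9·x) + (69 + 126·x + 45·x^2)·Dx + (10 + 46·x + 54·x^2 + 18·x^3)·Dx^2  (order 2).
h: a_k = 23/2, -143/4, 1725/16, -10363/32, 248797/256, -1492929/512, 17915673/2048, …
ICs: h(0) = 23/2, h′(0) = -143/4.

f: a_k = 0, 12, -18, 36, -81, 972/5, -486, …
g: a_k = -1, -1/2, 1/8, -1/16, 5/128, -7/256, 21/1024, …
L₀ := lclm(L_f,L_g); ord L₀ ≤ 2+1.
h₀' ⇒ L via d/dx closure of L₀.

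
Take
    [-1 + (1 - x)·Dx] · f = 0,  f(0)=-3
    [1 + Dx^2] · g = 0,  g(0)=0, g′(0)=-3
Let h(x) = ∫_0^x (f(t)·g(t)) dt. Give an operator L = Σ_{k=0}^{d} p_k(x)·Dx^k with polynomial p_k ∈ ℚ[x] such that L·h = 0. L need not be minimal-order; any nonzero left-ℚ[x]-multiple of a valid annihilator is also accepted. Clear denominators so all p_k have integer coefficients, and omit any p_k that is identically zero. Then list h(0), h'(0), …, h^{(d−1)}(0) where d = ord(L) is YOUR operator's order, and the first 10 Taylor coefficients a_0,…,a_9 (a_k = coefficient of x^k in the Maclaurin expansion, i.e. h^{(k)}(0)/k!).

f: a_k = -3, -3, -3, -3, -3, -3, -3, -3, -3, -3, …
g: a_k = 0, -3, 0, 1/2, 0, -1/40, 0, 1/1680, 0, -1/120960, …
L₀ := L_f ⊗_s L_g (sym. prod.), ord ≤ 2.
h=∫h₀ ⇒ L = L₀·Dx.
L = (-1 + x)·Dx + 2·Dx^2 + (-1 + x)·Dx^3  (order 3).
h: a_k = 0, 0, 9/2, 3, 15/8, 3/2, 101/80, 303/280, 4241/4480, 4241/5040, …
ICs: h(0) = 0, h′(0) = 0, h′′(0) = 9.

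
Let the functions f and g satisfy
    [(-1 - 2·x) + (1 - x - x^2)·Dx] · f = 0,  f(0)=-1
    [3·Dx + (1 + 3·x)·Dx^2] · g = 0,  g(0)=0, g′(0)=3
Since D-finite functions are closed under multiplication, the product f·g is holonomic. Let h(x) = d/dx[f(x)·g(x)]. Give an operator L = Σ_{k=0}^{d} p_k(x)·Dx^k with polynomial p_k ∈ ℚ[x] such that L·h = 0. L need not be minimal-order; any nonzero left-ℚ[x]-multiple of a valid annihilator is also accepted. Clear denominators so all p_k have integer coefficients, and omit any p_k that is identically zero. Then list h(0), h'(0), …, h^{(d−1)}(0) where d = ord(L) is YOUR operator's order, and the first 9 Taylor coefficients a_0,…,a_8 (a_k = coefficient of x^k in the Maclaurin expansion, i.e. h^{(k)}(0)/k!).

L = (102 + 270·x + 324·x^2) + (-3 + 93·x + 324·x^2 + 252·x^3)·Dx + (-5 - 22·x - 4·x^2 + 63·x^3 + 36·x^4)·Dx^2  (order 2).
h: a_k = -3, 3, -63/2, 45, -957/4, 2547/5, -38553/20, 176301/35, -923697/56, …
ICs: h(0) = -3, h′(0) = 3.

f: a_k = -1, -1, -2, -3, -5, -8, -13, -21, -34, …
g: a_k = 0, 3, -9/2, 9, -81/4, 243/5, -243/2, 2187/7, -6561/8, …
f·g: L₀ = L_f ⊗_s L_g, ord ≤ 1·2.
Differentiate: ansatz ord ≤ ord L₀ ⇒ L.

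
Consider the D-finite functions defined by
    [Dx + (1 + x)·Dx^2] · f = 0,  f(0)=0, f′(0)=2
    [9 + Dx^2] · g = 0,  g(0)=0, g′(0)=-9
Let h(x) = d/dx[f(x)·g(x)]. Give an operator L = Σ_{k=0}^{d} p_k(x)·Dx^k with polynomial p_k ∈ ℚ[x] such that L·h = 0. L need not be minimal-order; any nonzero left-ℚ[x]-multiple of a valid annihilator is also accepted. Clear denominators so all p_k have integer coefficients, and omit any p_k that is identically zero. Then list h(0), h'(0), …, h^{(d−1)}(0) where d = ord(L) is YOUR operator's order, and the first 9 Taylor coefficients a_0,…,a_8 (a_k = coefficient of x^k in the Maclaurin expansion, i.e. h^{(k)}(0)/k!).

L = (13743 + 107892·x + 319302·x^2 + 475308·x^3 + 381267·x^4 + 157464·x^5 + 26244·x^6) + (4104 + 24192·x + 53460·x^2 + 56700·x^3 + 29160·x^4 + 5832·x^5)·Dx + (4020 + 27828·x + 76770·x^2 + 109512·x^3 + 85698·x^4 + 34992·x^5 + 5832·x^6)·Dx^2 + (456 + 2688·x + 5940·x^2 + 6300·x^3 + 3240·x^4 + 648·x^5)·Dx^3 + (277 + 1760·x + 4588·x^2 + 6300·x^3 + 4815·x^4 + 1944·x^5 + 324·x^6)·Dx^4  (order 4).
h: a_k = 0, -36, 27, 84, -45, -81/2, 651/40, 387/35, -162/35, …
ICs: h(0) = 0, h′(0) = -36, h′′(0) = 54, h′′′(0) = 504.

f: a_k = 0, 2, -1, 2/3, -1/2, 2/5, -1/3, 2/7, -1/4, …
g: a_k = 0, -9, 0, 27/2, 0, -243/40, 0, 729/560, 0, …
Sym-product of L_f,L_g gives L₀ (≤ ord 4).
h₀' ⇒ L via d/dx closure of L₀.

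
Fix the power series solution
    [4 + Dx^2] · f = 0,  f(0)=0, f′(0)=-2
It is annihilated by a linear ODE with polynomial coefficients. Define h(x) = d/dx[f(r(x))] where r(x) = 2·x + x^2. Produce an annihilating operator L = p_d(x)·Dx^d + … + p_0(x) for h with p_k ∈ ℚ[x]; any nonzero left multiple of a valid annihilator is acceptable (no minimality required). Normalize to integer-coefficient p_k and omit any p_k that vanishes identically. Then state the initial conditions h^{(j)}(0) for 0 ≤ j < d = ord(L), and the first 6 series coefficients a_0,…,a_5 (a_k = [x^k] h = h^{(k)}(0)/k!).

f: a_k = 0, -2, 0, 4/3, 0, -4/15, …
Substitute x→r, Dx→(1/r')Dx; clear ⇒ L₀.
Derive L from L₀ (diff closure).
L = (19 + 64·x + 96·x^2 + 64·x^3 + 16·x^4) + (-3 - 3·x)·Dx + (1 + 2·x + x^2)·Dx^2  (order 2).
h: a_k = -4, -4, 32, 64, -8/3, -120, …
ICs: h(0) = -4, h′(0) = -4.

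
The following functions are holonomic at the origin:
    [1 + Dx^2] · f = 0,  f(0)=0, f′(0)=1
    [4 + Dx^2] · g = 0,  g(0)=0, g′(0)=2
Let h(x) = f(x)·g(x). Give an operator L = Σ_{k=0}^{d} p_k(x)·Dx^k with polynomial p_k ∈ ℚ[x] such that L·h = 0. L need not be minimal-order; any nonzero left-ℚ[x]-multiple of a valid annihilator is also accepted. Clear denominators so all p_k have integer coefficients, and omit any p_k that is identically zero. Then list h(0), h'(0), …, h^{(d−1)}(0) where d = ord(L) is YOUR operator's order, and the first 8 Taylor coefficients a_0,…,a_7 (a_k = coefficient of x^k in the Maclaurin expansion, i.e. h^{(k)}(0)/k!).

f: a_k = 0, 1, 0, -1/6, 0, 1/120, 0, -1/5040, …
g: a_k = 0, 2, 0, -4/3, 0, 4/15, 0, -8/315, …
h₀=f·g: eliminate ⇒ L₀, order ≤ 2·2.
L = 9 + 10·Dx^2 + Dx^4  (order 4).
h: a_k = 0, 0, 2, 0, -5/3, 0, 91/180, 0, …
ICs: h(0) = 0, h′(0) = 0, h′′(0) = 4, h′′′(0) = 0.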